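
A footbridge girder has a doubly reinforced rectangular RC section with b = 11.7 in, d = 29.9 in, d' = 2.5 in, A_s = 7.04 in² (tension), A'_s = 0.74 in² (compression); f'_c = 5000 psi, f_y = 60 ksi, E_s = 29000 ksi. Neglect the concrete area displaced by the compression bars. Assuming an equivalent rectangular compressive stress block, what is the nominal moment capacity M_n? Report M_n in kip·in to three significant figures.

Assume both steels yield.
a = (A_s − A'_s) f_y/(0.85 f'_c b) = (7.04 − 0.74) × 60/(0.85 × 5 × 11.7) = 7.602 in.
c = a/β₁ = 7.602/0.8 = 9.503 in; ε'_s = 0.003(c − d')/c = 0.0022 ≥ ε_y = 0.0021, so the compression steel yields.
M_n = (A_s − A'_s) f_y (d − a/2) + A'_s f_y (d − d') = 378 × (29.9 − 3.801) + 44.4 × (29.9 − 2.5) = 9865.4 + 1216.6 = 11082.0 kip·in.

M_n ≈ 11100 kip·in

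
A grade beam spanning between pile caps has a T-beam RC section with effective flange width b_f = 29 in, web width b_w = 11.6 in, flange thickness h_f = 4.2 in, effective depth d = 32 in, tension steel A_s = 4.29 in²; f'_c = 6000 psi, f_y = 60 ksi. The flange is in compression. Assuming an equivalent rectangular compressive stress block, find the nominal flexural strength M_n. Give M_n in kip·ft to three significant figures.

M_n ≈ 668 kip·ft

Tension: T = A_s f_y = 4.29 × 60 = 257.4 kips.
Try a within the flange: a = T/(0.85 f'_c b_f) = 257.4/(0.85 × 6 × 29) = 1.740 in.
Since a = 1.740 ≤ h_f = 4.2 in, the stress block lies entirely in the flange; analyse as a rectangular beam of width b_f.
M_n = T(d − a/2) = 257.4 × (32 − 0.87) = 8012.9 kip·in.
M_n = 8012.9/12 = 667.74 kip·ft.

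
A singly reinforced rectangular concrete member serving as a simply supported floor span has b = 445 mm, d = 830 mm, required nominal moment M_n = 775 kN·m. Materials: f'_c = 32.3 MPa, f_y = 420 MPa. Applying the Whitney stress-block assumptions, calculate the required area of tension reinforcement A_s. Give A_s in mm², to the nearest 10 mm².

A_s ≈ 2340 mm²

With M_n = 0.85 f'_c a b (d − a/2), solve the quadratic for a:
a = d − √(d² − 2M_n/(0.85 f'_c b)) = 830 − √(830² − 2 × 775×10⁶/(0.85 × 32.3 × 445)) = 80.31 mm.
A_s = 0.85 f'_c a b / f_y = 0.85 × 32.3 × 80.31 × 445 / 420 = 2336.2 mm².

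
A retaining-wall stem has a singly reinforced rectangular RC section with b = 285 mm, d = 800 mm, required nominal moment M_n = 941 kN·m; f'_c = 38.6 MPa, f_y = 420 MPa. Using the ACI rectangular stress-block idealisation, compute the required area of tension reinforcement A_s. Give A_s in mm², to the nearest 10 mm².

A_s ≈ 3060 mm²

With M_n = 0.85 f'_c a b (d − a/2), solve the quadratic for a:
a = d − √(d² − 2M_n/(0.85 f'_c b)) = 800 − √(800² − 2 × 941×10⁶/(0.85 × 38.6 × 285)) = 137.63 mm.
A_s = 0.85 f'_c a b / f_y = 0.85 × 38.6 × 137.63 × 285 / 420 = 3064.2 mm².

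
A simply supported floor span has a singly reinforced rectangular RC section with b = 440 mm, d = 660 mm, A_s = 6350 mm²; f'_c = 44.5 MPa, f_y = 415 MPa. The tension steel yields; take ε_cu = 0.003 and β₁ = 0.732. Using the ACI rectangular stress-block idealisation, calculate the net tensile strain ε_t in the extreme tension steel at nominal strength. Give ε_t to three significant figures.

ε_t ≈ 0.00615

a = A_s f_y/(0.85 f'_c b) = 158.34 mm.
β₁ = 0.732, so c = a/β₁ = 158.34/0.732 = 216.31 mm.
From the linear strain diagram with ε_cu = 0.003: ε_t = 0.003 (d − c)/c = 0.003 × (660 − 216.31)/216.31 = 0.00615.
Since ε_t ≥ 0.005, the section is tension-controlled.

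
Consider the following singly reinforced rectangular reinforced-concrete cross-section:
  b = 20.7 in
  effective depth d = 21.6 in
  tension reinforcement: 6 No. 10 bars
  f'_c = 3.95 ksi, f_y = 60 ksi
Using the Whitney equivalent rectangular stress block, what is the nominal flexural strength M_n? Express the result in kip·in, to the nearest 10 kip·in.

M_n ≈ 8370 kip·in

A_s = 6 × 1.27 = 7.62 in².
T = A_s f_y = 7.62 × 60 = 457.2 kips.
a = T/(0.85 f'_c b) = 457.2/(0.85 × 3.95 × 20.7) = 6.578 in.
M_n = T(d − a/2) = 457.2 × (21.6 − 3.289) = 8371.8 kip·in.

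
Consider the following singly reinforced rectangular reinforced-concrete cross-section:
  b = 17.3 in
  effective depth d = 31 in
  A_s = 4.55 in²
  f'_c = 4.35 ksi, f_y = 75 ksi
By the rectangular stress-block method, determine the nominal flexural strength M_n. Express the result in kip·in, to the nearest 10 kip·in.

M_n ≈ 9670 kip·in

T = A_s f_y = 4.55 × 75 = 341.25 kips.
a = T/(0.85 f'_c b) = 341.25/(0.85 × 4.35 × 17.3) = 5.335 in.
M_n = T(d − a/2) = 341.25 × (31 − 2.6675) = 9668.5 kip·in.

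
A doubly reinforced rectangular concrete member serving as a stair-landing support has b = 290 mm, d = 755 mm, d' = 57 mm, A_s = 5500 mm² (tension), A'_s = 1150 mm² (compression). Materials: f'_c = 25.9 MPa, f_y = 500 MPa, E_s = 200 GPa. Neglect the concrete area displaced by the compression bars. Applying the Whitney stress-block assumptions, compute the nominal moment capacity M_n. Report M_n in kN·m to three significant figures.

M_n ≈ 1670 kN·m

Assume both tension and compression steel yield.
Net tension couple steel: A_s − A'_s = 4350 mm².
a = (A_s − A'_s) f_y / (0.85 f'_c b) = 2175000/(0.85 × 25.9 × 290) = 340.68 mm.
c = a/β₁ = 340.68/0.85 = 400.80 mm; ε'_s = 0.003(c − d')/c = 0.0026 ≥ f_y/E_s = 0.0025, so compression steel does yield.
M_n = (A_s − A'_s) f_y (d − a/2) + A'_s f_y (d − d') = [2175000 × (755 − 170.34) + 575000 × (755 − 57)] × 10⁻⁶ = 1271.64 + 401.35 = 1672.99 kN·m.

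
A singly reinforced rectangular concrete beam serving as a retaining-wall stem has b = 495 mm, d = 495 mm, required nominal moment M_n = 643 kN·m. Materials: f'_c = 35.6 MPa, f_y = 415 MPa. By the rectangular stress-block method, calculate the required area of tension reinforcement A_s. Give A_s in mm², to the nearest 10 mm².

A_s ≈ 3470 mm²

With M_n = 0.85 f'_c a b (d − a/2), solve the quadratic for a:
a = d − √(d² − 2M_n/(0.85 f'_c b)) = 495 − √(495² − 2 × 643×10⁶/(0.85 × 35.6 × 495)) = 96.04 mm.
A_s = 0.85 f'_c a b / f_y = 0.85 × 35.6 × 96.04 × 495 / 415 = 3466.4 mm².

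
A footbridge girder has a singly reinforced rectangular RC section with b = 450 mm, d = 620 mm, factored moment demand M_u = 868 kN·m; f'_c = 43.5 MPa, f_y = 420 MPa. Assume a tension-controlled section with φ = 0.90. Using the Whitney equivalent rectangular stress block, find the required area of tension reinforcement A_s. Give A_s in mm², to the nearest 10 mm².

A_s ≈ 4040 mm²

M_n = M_u/φ = 868/0.90 = 964.444 kN·m.
With M_n = 0.85 f'_c a b (d − a/2), solve the quadratic for a:
a = d − √(d² − 2M_n/(0.85 f'_c b)) = 620 − √(620² − 2 × 964.444×10⁶/(0.85 × 43.5 × 450)) = 101.86 mm.
A_s = 0.85 f'_c a b / f_y = 0.85 × 43.5 × 101.86 × 450 / 420 = 4035.3 mm².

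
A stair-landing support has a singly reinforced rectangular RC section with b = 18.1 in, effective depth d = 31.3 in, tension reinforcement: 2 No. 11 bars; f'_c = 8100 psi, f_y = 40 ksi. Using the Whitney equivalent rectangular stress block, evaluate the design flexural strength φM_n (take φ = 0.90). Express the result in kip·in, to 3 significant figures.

A_s = 2 × 1.56 = 3.12 in².
T = A_s f_y = 3.12 × 40 = 124.8 kips.
a = T/(0.85 f'_c b) = 124.8/(0.85 × 8.1 × 18.1) = 1.001 in.
M_n = T(d − a/2) = 124.8 × (31.3 − 0.5005) = 3843.8 kip·in.
φM_n = 0.90 × 3843.8 = 3459.4 kip·in.

φM_n ≈ 3460 kip·in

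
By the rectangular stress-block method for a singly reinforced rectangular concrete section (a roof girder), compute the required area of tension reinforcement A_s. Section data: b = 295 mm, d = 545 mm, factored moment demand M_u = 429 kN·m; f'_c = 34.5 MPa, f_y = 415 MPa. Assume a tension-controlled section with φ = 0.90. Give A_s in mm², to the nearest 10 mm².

M_n = M_u/φ = 429/0.90 = 476.667 kN·m.
With M_n = 0.85 f'_c a b (d − a/2), solve the quadratic for a:
a = d − √(d² − 2M_n/(0.85 f'_c b)) = 545 − √(545² − 2 × 476.667×10⁶/(0.85 × 34.5 × 295)) = 112.77 mm.
A_s = 0.85 f'_c a b / f_y = 0.85 × 34.5 × 112.77 × 295 / 415 = 2350.7 mm².

A_s ≈ 2350 mm²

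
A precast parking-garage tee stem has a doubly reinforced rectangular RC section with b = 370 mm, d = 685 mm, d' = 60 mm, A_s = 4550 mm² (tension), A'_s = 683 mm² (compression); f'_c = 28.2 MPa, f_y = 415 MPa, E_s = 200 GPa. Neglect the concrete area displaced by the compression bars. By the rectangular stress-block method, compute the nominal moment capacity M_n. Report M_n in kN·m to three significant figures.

Assume both tension and compression steel yield.
Net tension couple steel: A_s − A'_s = 3867 mm².
a = (A_s − A'_s) f_y / (0.85 f'_c b) = 1604805/(0.85 × 28.2 × 370) = 180.95 mm.
c = a/β₁ = 180.95/0.849 = 213.13 mm; ε'_s = 0.003(c − d')/c = 0.0022 ≥ f_y/E_s = 0.0021, so compression steel does yield.
M_n = (A_s − A'_s) f_y (d − a/2) + A'_s f_y (d − d') = [1604805 × (685 − 90.475) + 283445 × (685 − 60)] × 10⁻⁶ = 954.10 + 177.15 = 1131.25 kN·m.

M_n ≈ 1130 kN·m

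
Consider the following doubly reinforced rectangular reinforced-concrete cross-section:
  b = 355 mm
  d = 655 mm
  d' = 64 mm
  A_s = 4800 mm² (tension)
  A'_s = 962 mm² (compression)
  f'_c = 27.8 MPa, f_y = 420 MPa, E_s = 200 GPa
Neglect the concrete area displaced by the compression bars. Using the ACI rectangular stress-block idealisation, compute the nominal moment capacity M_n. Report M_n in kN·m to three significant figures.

Assume both tension and compression steel yield.
Net tension couple steel: A_s − A'_s = 3838 mm².
a = (A_s − A'_s) f_y / (0.85 f'_c b) = 1611960/(0.85 × 27.8 × 355) = 192.16 mm.
c = a/β₁ = 192.16/0.85 = 226.07 mm; ε'_s = 0.003(c − d')/c = 0.0022 ≥ f_y/E_s = 0.0021, so compression steel does yield.
M_n = (A_s − A'_s) f_y (d − a/2) + A'_s f_y (d − d') = [1611960 × (655 − 96.08) + 404040 × (655 − 64)] × 10⁻⁶ = 900.96 + 238.79 = 1139.75 kN·m.

M_n ≈ 1140 kN·m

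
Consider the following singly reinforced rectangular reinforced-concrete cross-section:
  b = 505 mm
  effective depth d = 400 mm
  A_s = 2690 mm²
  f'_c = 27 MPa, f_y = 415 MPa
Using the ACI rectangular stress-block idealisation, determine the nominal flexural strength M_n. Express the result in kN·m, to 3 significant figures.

T = A_s f_y = 2690 × 415 = 1116350 N = 1116.35 kN.
From C = T: a = T/(0.85 f'_c b) = 1116350/(0.85 × 27 × 505) = 96.32 mm.
M_n = T(d − a/2) = 1116.35 kN × (400 − 48.16) mm = 392.78 kN·m.

M_n ≈ 393 kN·m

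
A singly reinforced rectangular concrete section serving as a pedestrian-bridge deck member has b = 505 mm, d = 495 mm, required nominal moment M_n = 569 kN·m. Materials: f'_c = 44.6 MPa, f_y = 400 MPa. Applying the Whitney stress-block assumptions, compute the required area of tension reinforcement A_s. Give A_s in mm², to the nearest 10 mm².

A_s ≈ 3070 mm²

With M_n = 0.85 f'_c a b (d − a/2), solve the quadratic for a:
a = d − √(d² − 2M_n/(0.85 f'_c b)) = 495 − √(495² − 2 × 569×10⁶/(0.85 × 44.6 × 505)) = 64.21 mm.
A_s = 0.85 f'_c a b / f_y = 0.85 × 44.6 × 64.21 × 505 / 400 = 3073.2 mm².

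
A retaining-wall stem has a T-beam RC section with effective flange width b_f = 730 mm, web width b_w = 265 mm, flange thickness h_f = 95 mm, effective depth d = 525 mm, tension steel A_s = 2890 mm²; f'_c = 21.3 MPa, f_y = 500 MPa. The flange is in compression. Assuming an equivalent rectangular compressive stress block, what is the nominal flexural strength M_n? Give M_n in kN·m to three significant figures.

Tension: T = A_s f_y = 2890 × 500 = 1445000 N.
Try a within the flange: a = T/(0.85 f'_c b_f) = 1445000/(0.85 × 21.3 × 730) = 109.33 mm.
a = 109.33 > h_f = 95 mm: the block extends into the web. Split into flange-overhang and web parts.
C_f = 0.85 f'_c (b_f − b_w) h_f = 0.85 × 21.3 × (730 − 265) × 95 = 799788 N.
Remaining web compression depth: a_w = (T − C_f)/(0.85 f'_c b_w) = (1445000 − 799788)/(0.85 × 21.3 × 265) = 134.48 mm.
M_n = C_f(d − h_f/2) + (T − C_f)(d − a_w/2) = 799788 × (525 − 47.5) + 645212 × (525 − 67.24) = 381.90 + 295.35 = 677.25 × 10⁶ N·mm.
M_n = 677.25 kN·m.

M_n ≈ 677 kN·m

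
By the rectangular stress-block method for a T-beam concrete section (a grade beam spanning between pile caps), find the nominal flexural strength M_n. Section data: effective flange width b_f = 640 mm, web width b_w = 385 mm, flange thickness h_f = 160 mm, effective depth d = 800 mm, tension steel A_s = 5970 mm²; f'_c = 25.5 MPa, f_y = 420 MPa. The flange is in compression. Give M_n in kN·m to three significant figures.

M_n ≈ 1780 kN·m

Tension: T = A_s f_y = 5970 × 420 = 2507400 N.
Try a within the flange: a = T/(0.85 f'_c b_f) = 2507400/(0.85 × 25.5 × 640) = 180.75 mm.
a = 180.75 > h_f = 160 mm: the block extends into the web. Split into flange-overhang and web parts.
C_f = 0.85 f'_c (b_f − b_w) h_f = 0.85 × 25.5 × (640 − 385) × 160 = 884340 N.
Remaining web compression depth: a_w = (T − C_f)/(0.85 f'_c b_w) = (2507400 − 884340)/(0.85 × 25.5 × 385) = 194.50 mm.
M_n = C_f(d − h_f/2) + (T − C_f)(d − a_w/2) = 884340 × (800 − 80) + 1623060 × (800 − 97.25) = 636.72 + 1140.61 = 1777.33 × 10⁶ N·mm.
M_n = 1777.33 kN·m.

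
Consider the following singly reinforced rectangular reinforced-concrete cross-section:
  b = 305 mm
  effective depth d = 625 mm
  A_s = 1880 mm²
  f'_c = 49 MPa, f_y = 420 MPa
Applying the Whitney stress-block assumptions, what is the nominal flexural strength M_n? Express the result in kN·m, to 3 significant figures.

T = A_s f_y = 1880 × 420 = 789600 N = 789.6 kN.
From C = T: a = T/(0.85 f'_c b) = 789600/(0.85 × 49 × 305) = 62.16 mm.
M_n = T(d − a/2) = 789.6 kN × (625 − 31.08) mm = 468.96 kN·m.

M_n ≈ 469 kN·m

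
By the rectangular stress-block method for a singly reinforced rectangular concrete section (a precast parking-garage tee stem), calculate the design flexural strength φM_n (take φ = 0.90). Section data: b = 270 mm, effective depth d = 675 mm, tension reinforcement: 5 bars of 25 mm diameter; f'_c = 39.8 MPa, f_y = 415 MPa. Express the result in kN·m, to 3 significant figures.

A_s = 5 × 491 = 2455 mm².
T = A_s f_y = 2455 × 415 = 1018825 N = 1018.825 kN.
From C = T: a = T/(0.85 f'_c b) = 1018825/(0.85 × 39.8 × 270) = 111.54 mm.
M_n = T(d − a/2) = 1018.825 kN × (675 − 55.77) mm = 630.89 kN·m.
φM_n = 0.90 × 630.89 = 567.80 kN·m.

φM_n ≈ 568 kN·m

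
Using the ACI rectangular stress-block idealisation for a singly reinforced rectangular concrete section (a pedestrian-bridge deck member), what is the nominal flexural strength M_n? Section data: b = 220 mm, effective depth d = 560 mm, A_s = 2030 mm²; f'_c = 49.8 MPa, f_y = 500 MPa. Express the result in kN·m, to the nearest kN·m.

T = A_s f_y = 2030 × 500 = 1015000 N = 1015 kN.
From C = T: a = T/(0.85 f'_c b) = 1015000/(0.85 × 49.8 × 220) = 108.99 mm.
M_n = T(d − a/2) = 1015 kN × (560 − 54.495) mm = 513.09 kN·m.

M_n ≈ 513 kN·m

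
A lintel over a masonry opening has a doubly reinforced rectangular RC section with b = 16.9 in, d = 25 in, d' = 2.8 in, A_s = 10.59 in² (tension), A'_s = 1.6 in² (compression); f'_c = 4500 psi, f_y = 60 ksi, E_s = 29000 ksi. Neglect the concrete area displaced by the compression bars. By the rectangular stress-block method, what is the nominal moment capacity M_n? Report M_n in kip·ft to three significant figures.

Assume both steels yield.
a = (A_s − A'_s) f_y/(0.85 f'_c b) = (10.59 − 1.6) × 60/(0.85 × 4.5 × 16.9) = 8.344 in.
c = a/β₁ = 8.344/0.825 = 10.114 in; ε'_s = 0.003(c − d')/c = 0.0022 ≥ ε_y = 0.0021, so the compression steel yields.
M_n = (A_s − A'_s) f_y (d − a/2) + A'_s f_y (d − d') = 539.4 × (25 − 4.172) + 96 × (25 − 2.8) = 11234.6 + 2131.2 = 13365.8 kip·in = 13365.8/12 = 1113.82 kip·ft.

M_n ≈ 1110 kip·ft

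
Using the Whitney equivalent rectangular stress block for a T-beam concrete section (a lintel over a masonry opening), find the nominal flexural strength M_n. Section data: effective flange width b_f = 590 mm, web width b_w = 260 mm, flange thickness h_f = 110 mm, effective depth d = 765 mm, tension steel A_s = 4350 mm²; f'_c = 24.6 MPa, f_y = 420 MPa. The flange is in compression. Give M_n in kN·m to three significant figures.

Tension: T = A_s f_y = 4350 × 420 = 1827000 N.
Try a within the flange: a = T/(0.85 f'_c b_f) = 1827000/(0.85 × 24.6 × 590) = 148.09 mm.
a = 148.09 > h_f = 110 mm: the block extends into the web. Split into flange-overhang and web parts.
C_f = 0.85 f'_c (b_f − b_w) h_f = 0.85 × 24.6 × (590 − 260) × 110 = 759033 N.
Remaining web compression depth: a_w = (T − C_f)/(0.85 f'_c b_w) = (1827000 − 759033)/(0.85 × 24.6 × 260) = 196.44 mm.
M_n = C_f(d − h_f/2) + (T − C_f)(d − a_w/2) = 759033 × (765 − 55) + 1067967 × (765 − 98.22) = 538.91 + 712.10 = 1251.01 × 10⁶ N·mm.
M_n = 1251.01 kN·m.

M_n ≈ 1250 kN·m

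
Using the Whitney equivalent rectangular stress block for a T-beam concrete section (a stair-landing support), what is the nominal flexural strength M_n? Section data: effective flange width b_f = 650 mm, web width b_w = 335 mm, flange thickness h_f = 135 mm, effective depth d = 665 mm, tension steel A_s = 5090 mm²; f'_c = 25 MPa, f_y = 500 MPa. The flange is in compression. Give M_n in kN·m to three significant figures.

M_n ≈ 1440 kN·m

Tension: T = A_s f_y = 5090 × 500 = 2545000 N.
Try a within the flange: a = T/(0.85 f'_c b_f) = 2545000/(0.85 × 25 × 650) = 184.25 mm.
a = 184.25 > h_f = 135 mm: the block extends into the web. Split into flange-overhang and web parts.
C_f = 0.85 f'_c (b_f − b_w) h_f = 0.85 × 25 × (650 − 335) × 135 = 903656 N.
Remaining web compression depth: a_w = (T − C_f)/(0.85 f'_c b_w) = (2545000 − 903656)/(0.85 × 25 × 335) = 230.57 mm.
M_n = C_f(d − h_f/2) + (T − C_f)(d − a_w/2) = 903656 × (665 − 67.5) + 1641344 × (665 − 115.285) = 539.93 + 902.27 = 1442.20 × 10⁶ N·mm.
M_n = 1442.20 kN·m.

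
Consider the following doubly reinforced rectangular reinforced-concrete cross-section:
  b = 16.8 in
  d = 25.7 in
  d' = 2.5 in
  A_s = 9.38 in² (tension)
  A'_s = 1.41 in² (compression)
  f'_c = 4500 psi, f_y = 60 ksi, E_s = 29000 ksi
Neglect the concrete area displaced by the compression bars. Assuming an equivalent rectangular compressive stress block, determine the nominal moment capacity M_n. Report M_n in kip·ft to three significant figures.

Assume both steels yield.
a = (A_s − A'_s) f_y/(0.85 f'_c b) = (9.38 − 1.41) × 60/(0.85 × 4.5 × 16.8) = 7.442 in.
c = a/β₁ = 7.442/0.825 = 9.021 in; ε'_s = 0.003(c − d')/c = 0.0022 ≥ ε_y = 0.0021, so the compression steel yields.
M_n = (A_s − A'_s) f_y (d − a/2) + A'_s f_y (d − d') = 478.2 × (25.7 − 3.721) + 84.6 × (25.7 − 2.5) = 10510.4 + 1962.7 = 12473.1 kip·in = 12473.1/12 = 1039.43 kip·ft.

M_n ≈ 1040 kip·ft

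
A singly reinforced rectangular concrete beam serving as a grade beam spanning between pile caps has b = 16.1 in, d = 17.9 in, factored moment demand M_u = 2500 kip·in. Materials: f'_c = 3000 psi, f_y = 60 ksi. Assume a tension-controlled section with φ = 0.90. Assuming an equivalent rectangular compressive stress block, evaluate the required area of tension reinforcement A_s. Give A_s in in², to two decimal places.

M_n = M_u/φ = 2500/0.90 = 2777.78 kip·in.
From M_n = 0.85 f'_c a b (d − a/2):
a = d − √(d² − 2M_n/(0.85 f'_c b)) = 17.9 − √(17.9² − 2 × 2777.78/(0.85 × 3 × 16.1)) = 4.295 in.
A_s = 0.85 f'_c a b / f_y = 0.85 × 3 × 4.295 × 16.1 / 60 = 2.939 in².

A_s ≈ 2.94 in²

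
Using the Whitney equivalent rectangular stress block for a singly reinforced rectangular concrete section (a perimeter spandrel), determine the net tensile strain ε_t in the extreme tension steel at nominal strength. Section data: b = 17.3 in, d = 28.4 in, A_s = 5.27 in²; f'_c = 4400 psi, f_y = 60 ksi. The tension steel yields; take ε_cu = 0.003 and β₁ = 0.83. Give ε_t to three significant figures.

a = A_s f_y/(0.85 f'_c b) = 4.887 in.
β₁ = 0.83, so c = a/β₁ = 4.887/0.83 = 5.888 in.
From the linear strain diagram with ε_cu = 0.003: ε_t = 0.003 (d − c)/c = 0.003 × (28.4 − 5.888)/5.888 = 0.0115.
Since ε_t ≥ 0.005, the section is tension-controlled.

ε_t ≈ 0.0115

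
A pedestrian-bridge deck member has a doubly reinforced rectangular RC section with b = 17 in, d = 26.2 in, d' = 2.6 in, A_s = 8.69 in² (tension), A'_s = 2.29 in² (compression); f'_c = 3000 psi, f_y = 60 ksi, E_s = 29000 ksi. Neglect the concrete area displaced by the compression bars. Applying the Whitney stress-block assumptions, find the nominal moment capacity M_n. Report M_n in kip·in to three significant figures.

M_n ≈ 11600 kip·in

Assume both steels yield.
a = (A_s − A'_s) f_y/(0.85 f'_c b) = (8.69 − 2.29) × 60/(0.85 × 3 × 17) = 8.858 in.
c = a/β₁ = 8.858/0.85 = 10.421 in; ε'_s = 0.003(c − d')/c = 0.0023 ≥ ε_y = 0.0021, so the compression steel yields.
M_n = (A_s − A'_s) f_y (d − a/2) + A'_s f_y (d − d') = 384 × (26.2 − 4.429) + 137.4 × (26.2 − 2.6) = 8360.1 + 3242.6 = 11602.7 kip·in.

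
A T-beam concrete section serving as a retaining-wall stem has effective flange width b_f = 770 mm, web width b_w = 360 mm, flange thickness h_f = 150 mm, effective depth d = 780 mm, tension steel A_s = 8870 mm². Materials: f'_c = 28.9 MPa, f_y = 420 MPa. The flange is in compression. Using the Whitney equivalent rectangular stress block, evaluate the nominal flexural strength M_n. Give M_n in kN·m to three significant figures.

M_n ≈ 2520 kN·m

Tension: T = A_s f_y = 8870 × 420 = 3725400 N.
Try a within the flange: a = T/(0.85 f'_c b_f) = 3725400/(0.85 × 28.9 × 770) = 196.95 mm.
a = 196.95 > h_f = 150 mm: the block extends into the web. Split into flange-overhang and web parts.
C_f = 0.85 f'_c (b_f − b_w) h_f = 0.85 × 28.9 × (770 − 360) × 150 = 1510748 N.
Remaining web compression depth: a_w = (T − C_f)/(0.85 f'_c b_w) = (3725400 − 1510748)/(0.85 × 28.9 × 360) = 250.43 mm.
M_n = C_f(d − h_f/2) + (T − C_f)(d − a_w/2) = 1510748 × (780 − 75) + 2214652 × (780 − 125.215) = 1065.08 + 1450.12 = 2515.20 × 10⁶ N·mm.
M_n = 2515.20 kN·m.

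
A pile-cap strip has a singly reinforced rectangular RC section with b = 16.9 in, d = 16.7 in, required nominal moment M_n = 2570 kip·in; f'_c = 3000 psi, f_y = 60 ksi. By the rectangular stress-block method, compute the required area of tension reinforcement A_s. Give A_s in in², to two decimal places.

A_s ≈ 2.92 in²

From M_n = 0.85 f'_c a b (d − a/2):
a = d − √(d² − 2M_n/(0.85 f'_c b)) = 16.7 − √(16.7² − 2 × 2570/(0.85 × 3 × 16.9)) = 4.066 in.
A_s = 0.85 f'_c a b / f_y = 0.85 × 3 × 4.066 × 16.9 / 60 = 2.920 in².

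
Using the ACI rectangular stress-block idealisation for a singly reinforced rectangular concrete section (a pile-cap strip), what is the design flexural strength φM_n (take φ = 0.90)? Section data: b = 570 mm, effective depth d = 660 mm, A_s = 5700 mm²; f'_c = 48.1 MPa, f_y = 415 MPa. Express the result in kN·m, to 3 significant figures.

T = A_s f_y = 5700 × 415 = 2365500 N = 2365.5 kN.
From C = T: a = T/(0.85 f'_c b) = 2365500/(0.85 × 48.1 × 570) = 101.50 mm.
M_n = T(d − a/2) = 2365.5 kN × (660 − 50.75) mm = 1441.18 kN·m.
φM_n = 0.90 × 1441.18 = 1297.06 kN·m.

φM_n ≈ 1300 kN·m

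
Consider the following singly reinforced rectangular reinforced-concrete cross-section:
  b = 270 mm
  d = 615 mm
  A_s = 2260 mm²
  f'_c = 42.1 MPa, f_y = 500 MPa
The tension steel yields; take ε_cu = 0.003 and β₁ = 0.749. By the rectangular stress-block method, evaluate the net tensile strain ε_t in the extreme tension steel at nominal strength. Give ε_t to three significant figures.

ε_t ≈ 0.00882

a = A_s f_y/(0.85 f'_c b) = 116.95 mm.
β₁ = 0.749, so c = a/β₁ = 116.95/0.749 = 156.14 mm.
From the linear strain diagram with ε_cu = 0.003: ε_t = 0.003 (d − c)/c = 0.003 × (615 − 156.14)/156.14 = 0.00882.
Since ε_t ≥ 0.005, the section is tension-controlled.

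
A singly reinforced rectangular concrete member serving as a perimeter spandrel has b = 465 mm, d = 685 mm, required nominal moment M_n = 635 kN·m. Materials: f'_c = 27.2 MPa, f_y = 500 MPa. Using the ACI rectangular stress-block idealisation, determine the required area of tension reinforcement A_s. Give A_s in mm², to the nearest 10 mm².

A_s ≈ 1990 mm²

With M_n = 0.85 f'_c a b (d − a/2), solve the quadratic for a:
a = d − √(d² − 2M_n/(0.85 f'_c b)) = 685 − √(685² − 2 × 635×10⁶/(0.85 × 27.2 × 465)) = 92.47 mm.
A_s = 0.85 f'_c a b / f_y = 0.85 × 27.2 × 92.47 × 465 / 500 = 1988.3 mm².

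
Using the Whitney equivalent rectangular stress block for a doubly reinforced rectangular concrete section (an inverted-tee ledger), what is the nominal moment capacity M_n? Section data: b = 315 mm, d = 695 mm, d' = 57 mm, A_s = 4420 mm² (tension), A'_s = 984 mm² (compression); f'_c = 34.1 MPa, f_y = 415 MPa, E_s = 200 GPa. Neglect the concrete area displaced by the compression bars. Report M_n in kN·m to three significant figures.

Assume both tension and compression steel yield.
Net tension couple steel: A_s − A'_s = 3436 mm².
a = (A_s − A'_s) f_y / (0.85 f'_c b) = 1425940/(0.85 × 34.1 × 315) = 156.18 mm.
c = a/β₁ = 156.18/0.806 = 193.77 mm; ε'_s = 0.003(c − d')/c = 0.0021 ≥ f_y/E_s = 0.0021, so compression steel does yield.
M_n = (A_s − A'_s) f_y (d − a/2) + A'_s f_y (d − d') = [1425940 × (695 − 78.09) + 408360 × (695 − 57)] × 10⁻⁶ = 879.68 + 260.53 = 1140.21 kN·m.

M_n ≈ 1140 kN·m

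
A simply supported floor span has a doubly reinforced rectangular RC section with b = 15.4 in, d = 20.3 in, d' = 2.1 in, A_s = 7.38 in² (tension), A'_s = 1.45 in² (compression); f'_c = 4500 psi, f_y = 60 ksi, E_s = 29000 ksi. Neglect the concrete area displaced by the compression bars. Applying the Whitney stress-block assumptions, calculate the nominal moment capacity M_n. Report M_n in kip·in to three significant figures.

M_n ≈ 7730 kip·in

Assume both steels yield.
a = (A_s − A'_s) f_y/(0.85 f'_c b) = (7.38 − 1.45) × 60/(0.85 × 4.5 × 15.4) = 6.040 in.
c = a/β₁ = 6.040/0.825 = 7.321 in; ε'_s = 0.003(c − d')/c = 0.0021 ≥ ε_y = 0.0021, so the compression steel yields.
M_n = (A_s − A'_s) f_y (d − a/2) + A'_s f_y (d − d') = 355.8 × (20.3 − 3.02) + 87 × (20.3 − 2.1) = 6148.2 + 1583.4 = 7731.6 kip·in.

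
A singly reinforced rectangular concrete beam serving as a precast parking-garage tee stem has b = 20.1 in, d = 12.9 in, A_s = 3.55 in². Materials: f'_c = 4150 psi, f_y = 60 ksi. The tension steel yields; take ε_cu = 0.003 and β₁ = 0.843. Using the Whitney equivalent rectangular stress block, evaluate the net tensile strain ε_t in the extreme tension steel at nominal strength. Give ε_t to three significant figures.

a = A_s f_y/(0.85 f'_c b) = 3.004 in.
β₁ = 0.843, so c = a/β₁ = 3.004/0.843 = 3.563 in.
From the linear strain diagram with ε_cu = 0.003: ε_t = 0.003 (d − c)/c = 0.003 × (12.9 − 3.563)/3.563 = 0.00786.
Since ε_t ≥ 0.005, the section is tension-controlled.

ε_t ≈ 0.00786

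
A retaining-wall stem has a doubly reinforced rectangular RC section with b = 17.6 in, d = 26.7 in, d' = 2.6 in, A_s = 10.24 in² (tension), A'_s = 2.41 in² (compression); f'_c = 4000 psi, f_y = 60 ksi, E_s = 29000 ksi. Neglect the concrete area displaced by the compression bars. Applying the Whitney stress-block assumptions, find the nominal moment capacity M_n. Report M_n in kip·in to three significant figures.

M_n ≈ 14200 kip·in

Assume both steels yield.
a = (A_s − A'_s) f_y/(0.85 f'_c b) = (10.24 − 2.41) × 60/(0.85 × 4 × 17.6) = 7.851 in.
c = a/β₁ = 7.851/0.85 = 9.236 in; ε'_s = 0.003(c − d')/c = 0.0022 ≥ ε_y = 0.0021, so the compression steel yields.
M_n = (A_s − A'_s) f_y (d − a/2) + A'_s f_y (d − d') = 469.8 × (26.7 − 3.9255) + 144.6 × (26.7 − 2.6) = 10699.5 + 3484.9 = 14184.4 kip·in.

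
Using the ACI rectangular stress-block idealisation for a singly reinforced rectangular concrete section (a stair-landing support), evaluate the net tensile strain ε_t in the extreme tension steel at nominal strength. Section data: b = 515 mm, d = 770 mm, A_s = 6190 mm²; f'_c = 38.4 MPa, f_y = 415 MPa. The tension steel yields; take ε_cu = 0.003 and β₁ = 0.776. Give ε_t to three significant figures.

a = A_s f_y/(0.85 f'_c b) = 152.82 mm.
β₁ = 0.776, so c = a/β₁ = 152.82/0.776 = 196.93 mm.
From the linear strain diagram with ε_cu = 0.003: ε_t = 0.003 (d − c)/c = 0.003 × (770 − 196.93)/196.93 = 0.00873.
Since ε_t ≥ 0.005, the section is tension-controlled.

ε_t ≈ 0.00873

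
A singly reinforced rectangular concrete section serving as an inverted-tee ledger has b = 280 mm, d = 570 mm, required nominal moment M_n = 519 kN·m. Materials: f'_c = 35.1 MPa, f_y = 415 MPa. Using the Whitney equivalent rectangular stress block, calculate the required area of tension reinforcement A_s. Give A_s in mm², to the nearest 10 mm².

With M_n = 0.85 f'_c a b (d − a/2), solve the quadratic for a:
a = d − √(d² − 2M_n/(0.85 f'_c b)) = 570 − √(570² − 2 × 519×10⁶/(0.85 × 35.1 × 280)) = 122.07 mm.
A_s = 0.85 f'_c a b / f_y = 0.85 × 35.1 × 122.07 × 280 / 415 = 2457.2 mm².

A_s ≈ 2460 mm²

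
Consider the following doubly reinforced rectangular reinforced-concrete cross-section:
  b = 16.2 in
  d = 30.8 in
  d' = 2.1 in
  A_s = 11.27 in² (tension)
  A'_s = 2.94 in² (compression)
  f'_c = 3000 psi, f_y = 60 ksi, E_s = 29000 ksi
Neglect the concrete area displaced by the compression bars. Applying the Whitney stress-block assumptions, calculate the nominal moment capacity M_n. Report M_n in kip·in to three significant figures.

Assume both steels yield.
a = (A_s − A'_s) f_y/(0.85 f'_c b) = (11.27 − 2.94) × 60/(0.85 × 3 × 16.2) = 12.099 in.
c = a/β₁ = 12.099/0.85 = 14.234 in; ε'_s = 0.003(c − d')/c = 0.0026 ≥ ε_y = 0.0021, so the compression steel yields.
M_n = (A_s − A'_s) f_y (d − a/2) + A'_s f_y (d − d') = 499.8 × (30.8 − 6.0495) + 176.4 × (30.8 − 2.1) = 12370.3 + 5062.7 = 17433.0 kip·in.

M_n ≈ 17400 kip·in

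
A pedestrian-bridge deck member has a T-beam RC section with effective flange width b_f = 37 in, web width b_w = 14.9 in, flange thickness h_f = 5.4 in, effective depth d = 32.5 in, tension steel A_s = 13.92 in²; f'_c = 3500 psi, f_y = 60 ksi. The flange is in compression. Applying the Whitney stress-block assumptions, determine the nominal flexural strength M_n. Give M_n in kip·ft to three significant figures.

M_n ≈ 1970 kip·ft

Tension: T = A_s f_y = 13.92 × 60 = 835.2 kips.
Try a within the flange: a = T/(0.85 f'_c b_f) = 835.2/(0.85 × 3.5 × 37) = 7.588 in.
a = 7.588 > h_f = 5.4 in: the block extends into the web. Split into flange-overhang and web parts.
C_f = 0.85 f'_c (b_f − b_w) h_f = 0.85 × 3.5 × (37 − 14.9) × 5.4 = 355.0 kips.
Remaining web compression depth: a_w = (T − C_f)/(0.85 f'_c b_w) = (835.2 − 355.0)/(0.85 × 3.5 × 14.9) = 10.833 in.
M_n = C_f(d − h_f/2) + (T − C_f)(d − a_w/2) = 355.0 × (32.5 − 2.7) + 480.2 × (32.5 − 5.4165) = 10579.0 + 13005.5 = 23584.5 kip·in.
M_n = 23584.5/12 = 1965.38 kip·ft.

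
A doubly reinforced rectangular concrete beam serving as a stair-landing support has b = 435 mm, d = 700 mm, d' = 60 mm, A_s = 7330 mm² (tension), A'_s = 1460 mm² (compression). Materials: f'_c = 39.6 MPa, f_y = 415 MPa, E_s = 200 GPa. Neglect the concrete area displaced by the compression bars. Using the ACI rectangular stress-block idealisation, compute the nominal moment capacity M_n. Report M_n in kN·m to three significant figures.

M_n ≈ 1890 kN·m

Assume both tension and compression steel yield.
Net tension couple steel: A_s − A'_s = 5870 mm².
a = (A_s − A'_s) f_y / (0.85 f'_c b) = 2436050/(0.85 × 39.6 × 435) = 166.37 mm.
c = a/β₁ = 166.37/0.767 = 216.91 mm; ε'_s = 0.003(c − d')/c = 0.0022 ≥ f_y/E_s = 0.0021, so compression steel does yield.
M_n = (A_s − A'_s) f_y (d − a/2) + A'_s f_y (d − d') = [2436050 × (700 − 83.185) + 605900 × (700 − 60)] × 10⁻⁶ = 1502.59 + 387.78 = 1890.37 kN·m.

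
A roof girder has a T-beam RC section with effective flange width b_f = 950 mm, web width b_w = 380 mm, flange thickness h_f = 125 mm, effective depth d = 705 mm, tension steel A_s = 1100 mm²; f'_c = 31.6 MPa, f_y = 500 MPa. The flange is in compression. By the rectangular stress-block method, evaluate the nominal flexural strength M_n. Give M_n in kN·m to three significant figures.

Tension: T = A_s f_y = 1100 × 500 = 550000 N.
Try a within the flange: a = T/(0.85 f'_c b_f) = 550000/(0.85 × 31.6 × 950) = 21.55 mm.
Since a = 21.55 ≤ h_f = 125 mm, the stress block lies entirely in the flange; analyse as a rectangular beam of width b_f.
M_n = T(d − a/2) = 550000 × (705 − 10.775) = 381.82 × 10⁶ N·mm.
M_n = 381.82 kN·m.

M_n ≈ 382 kN·m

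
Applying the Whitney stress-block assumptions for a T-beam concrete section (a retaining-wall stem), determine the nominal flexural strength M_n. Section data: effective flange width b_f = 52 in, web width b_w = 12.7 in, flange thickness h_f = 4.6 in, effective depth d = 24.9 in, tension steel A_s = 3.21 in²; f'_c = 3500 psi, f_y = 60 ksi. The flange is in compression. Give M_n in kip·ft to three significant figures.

Tension: T = A_s f_y = 3.21 × 60 = 192.6 kips.
Try a within the flange: a = T/(0.85 f'_c b_f) = 192.6/(0.85 × 3.5 × 52) = 1.245 in.
Since a = 1.245 ≤ h_f = 4.6 in, the stress block lies entirely in the flange; analyse as a rectangular beam of width b_f.
M_n = T(d − a/2) = 192.6 × (24.9 − 0.6225) = 4675.8 kip·in.
M_n = 4675.8/12 = 389.65 kip·ft.

M_n ≈ 390 kip·ft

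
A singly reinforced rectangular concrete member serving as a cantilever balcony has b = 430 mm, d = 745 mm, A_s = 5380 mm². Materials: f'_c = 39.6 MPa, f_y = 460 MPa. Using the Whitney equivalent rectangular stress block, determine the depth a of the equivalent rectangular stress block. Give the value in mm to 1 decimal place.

T = A_s f_y = 5380 × 460 = 2474800 N = 2474.8 kN.
Setting C = 0.85 f'_c a b equal to T: a = 2474800/(0.85 × 39.6 × 430) = 171.0 mm.

a ≈ 171.0 mm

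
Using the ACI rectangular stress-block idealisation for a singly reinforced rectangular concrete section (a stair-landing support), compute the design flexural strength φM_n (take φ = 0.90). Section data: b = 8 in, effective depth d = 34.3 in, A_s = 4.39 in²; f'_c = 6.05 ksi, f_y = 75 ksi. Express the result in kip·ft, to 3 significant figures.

T = A_s f_y = 4.39 × 75 = 329.25 kips.
a = T/(0.85 f'_c b) = 329.25/(0.85 × 6.05 × 8) = 8.003 in.
M_n = T(d − a/2) = 329.25 × (34.3 − 4.0015) = 9975.8 kip·in = 9975.8/12 = 831.32 kip·ft.
φM_n = 0.90 × 831.32 = 748.19 kip·ft.

φM_n ≈ 748 kip·ft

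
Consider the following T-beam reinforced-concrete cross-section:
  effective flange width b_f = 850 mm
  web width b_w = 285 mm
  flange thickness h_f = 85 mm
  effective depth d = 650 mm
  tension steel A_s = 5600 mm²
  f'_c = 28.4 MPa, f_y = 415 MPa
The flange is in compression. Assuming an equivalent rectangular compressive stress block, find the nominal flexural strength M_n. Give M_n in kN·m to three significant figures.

M_n ≈ 1360 kN·m

Tension: T = A_s f_y = 5600 × 415 = 2324000 N.
Try a within the flange: a = T/(0.85 f'_c b_f) = 2324000/(0.85 × 28.4 × 850) = 113.26 mm.
a = 113.26 > h_f = 85 mm: the block extends into the web. Split into flange-overhang and web parts.
C_f = 0.85 f'_c (b_f − b_w) h_f = 0.85 × 28.4 × (850 − 285) × 85 = 1159324 N.
Remaining web compression depth: a_w = (T − C_f)/(0.85 f'_c b_w) = (2324000 − 1159324)/(0.85 × 28.4 × 285) = 169.29 mm.
M_n = C_f(d − h_f/2) + (T − C_f)(d − a_w/2) = 1159324 × (650 − 42.5) + 1164676 × (650 − 84.645) = 704.29 + 658.46 = 1362.75 × 10⁶ N·mm.
M_n = 1362.75 kN·m.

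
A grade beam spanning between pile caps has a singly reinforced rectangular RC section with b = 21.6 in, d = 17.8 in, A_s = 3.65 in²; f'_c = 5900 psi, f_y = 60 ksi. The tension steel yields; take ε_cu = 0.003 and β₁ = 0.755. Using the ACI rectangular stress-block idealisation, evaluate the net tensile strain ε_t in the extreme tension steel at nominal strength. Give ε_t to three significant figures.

ε_t ≈ 0.0169

a = A_s f_y/(0.85 f'_c b) = 2.022 in.
β₁ = 0.755, so c = a/β₁ = 2.022/0.755 = 2.678 in.
From the linear strain diagram with ε_cu = 0.003: ε_t = 0.003 (d − c)/c = 0.003 × (17.8 − 2.678)/2.678 = 0.0169.
Since ε_t ≥ 0.005, the section is tension-controlled.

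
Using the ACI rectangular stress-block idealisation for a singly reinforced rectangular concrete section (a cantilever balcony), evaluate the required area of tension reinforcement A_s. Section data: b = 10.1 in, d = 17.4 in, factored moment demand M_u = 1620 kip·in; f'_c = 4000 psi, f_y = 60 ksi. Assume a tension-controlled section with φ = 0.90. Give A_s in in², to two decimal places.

M_n = M_u/φ = 1620/0.90 = 1800 kip·in.
From M_n = 0.85 f'_c a b (d − a/2):
a = d − √(d² − 2M_n/(0.85 f'_c b)) = 17.4 − √(17.4² − 2 × 1800/(0.85 × 4 × 10.1)) = 3.331 in.
A_s = 0.85 f'_c a b / f_y = 0.85 × 4 × 3.331 × 10.1 / 60 = 1.906 in².

A_s ≈ 1.91 in²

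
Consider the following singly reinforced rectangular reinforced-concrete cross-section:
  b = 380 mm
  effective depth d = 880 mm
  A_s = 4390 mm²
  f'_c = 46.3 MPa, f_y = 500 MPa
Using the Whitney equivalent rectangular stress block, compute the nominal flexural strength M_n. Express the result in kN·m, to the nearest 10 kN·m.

T = A_s f_y = 4390 × 500 = 2195000 N = 2195 kN.
From C = T: a = T/(0.85 f'_c b) = 2195000/(0.85 × 46.3 × 380) = 146.77 mm.
M_n = T(d − a/2) = 2195 kN × (880 − 73.385) mm = 1770.52 kN·m.

M_n ≈ 1770 kN·m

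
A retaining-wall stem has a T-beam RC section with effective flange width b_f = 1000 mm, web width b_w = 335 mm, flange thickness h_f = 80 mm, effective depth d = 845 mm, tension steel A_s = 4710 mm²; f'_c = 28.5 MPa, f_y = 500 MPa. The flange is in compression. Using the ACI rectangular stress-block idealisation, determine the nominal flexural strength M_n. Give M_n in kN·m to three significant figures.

Tension: T = A_s f_y = 4710 × 500 = 2355000 N.
Try a within the flange: a = T/(0.85 f'_c b_f) = 2355000/(0.85 × 28.5 × 1000) = 97.21 mm.
a = 97.21 > h_f = 80 mm: the block extends into the web. Split into flange-overhang and web parts.
C_f = 0.85 f'_c (b_f − b_w) h_f = 0.85 × 28.5 × (1000 − 335) × 80 = 1288770 N.
Remaining web compression depth: a_w = (T − C_f)/(0.85 f'_c b_w) = (2355000 − 1288770)/(0.85 × 28.5 × 335) = 131.38 mm.
M_n = C_f(d − h_f/2) + (T − C_f)(d − a_w/2) = 1288770 × (845 − 40) + 1066230 × (845 − 65.69) = 1037.46 + 830.92 = 1868.38 × 10⁶ N·mm.
M_n = 1868.38 kN·m.

M_n ≈ 1870 kN·m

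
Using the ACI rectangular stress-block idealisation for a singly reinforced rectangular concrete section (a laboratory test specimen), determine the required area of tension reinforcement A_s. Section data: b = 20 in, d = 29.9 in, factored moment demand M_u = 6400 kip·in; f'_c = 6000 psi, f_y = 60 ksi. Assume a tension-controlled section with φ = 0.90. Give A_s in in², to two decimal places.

M_n = M_u/φ = 6400/0.90 = 7111.11 kip·in.
From M_n = 0.85 f'_c a b (d − a/2):
a = d − √(d² − 2M_n/(0.85 f'_c b)) = 29.9 − √(29.9² − 2 × 7111.11/(0.85 × 6 × 20)) = 2.430 in.
A_s = 0.85 f'_c a b / f_y = 0.85 × 6 × 2.430 × 20 / 60 = 4.131 in².

A_s ≈ 4.13 in²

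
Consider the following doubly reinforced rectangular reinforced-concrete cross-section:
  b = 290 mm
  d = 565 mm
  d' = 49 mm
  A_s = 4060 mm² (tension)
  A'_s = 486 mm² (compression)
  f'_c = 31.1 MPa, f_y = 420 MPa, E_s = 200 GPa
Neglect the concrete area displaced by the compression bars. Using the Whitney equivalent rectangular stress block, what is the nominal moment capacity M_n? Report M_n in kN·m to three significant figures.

Assume both tension and compression steel yield.
Net tension couple steel: A_s − A'_s = 3574 mm².
a = (A_s − A'_s) f_y / (0.85 f'_c b) = 1501080/(0.85 × 31.1 × 290) = 195.81 mm.
c = a/β₁ = 195.81/0.828 = 236.49 mm; ε'_s = 0.003(c − d')/c = 0.0024 ≥ f_y/E_s = 0.0021, so compression steel does yield.
M_n = (A_s − A'_s) f_y (d − a/2) + A'_s f_y (d − d') = [1501080 × (565 − 97.905) + 204120 × (565 − 49)] × 10⁻⁶ = 701.15 + 105.33 = 806.48 kN·m.

M_n ≈ 806 kN·m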